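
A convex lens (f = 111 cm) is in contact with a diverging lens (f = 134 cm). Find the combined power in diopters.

P₁ = 1/f₁ = 1/(1.11 m) = +0.9009 D; P₂ = 1/f₂ = 1/(-1.34 m) = -0.7463 D.
For thin lenses in contact, P = P₁ + P₂ = (+0.9009) + (-0.7463) = +0.155 D.

P = +0.155 D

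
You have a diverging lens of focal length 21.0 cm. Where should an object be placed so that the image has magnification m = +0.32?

44.6 cm

For a diverging lens, f = -21.0 cm.
m = −d_i/d_o ⇒ d_i = −m·d_o.
1/f = 1/d_o + 1/d_i = 1/d_o − 1/(m·d_o) = (1 − 1/m)/d_o, so d_o = f(1 − 1/m) = (-21.00)(1 − 1/(+0.32)) = 44.6 cm.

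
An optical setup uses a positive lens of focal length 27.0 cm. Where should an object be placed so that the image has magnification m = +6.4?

m = −d_i/d_o ⇒ d_i = −m·d_o.
1/f = 1/d_o + 1/d_i = 1/d_o − 1/(m·d_o) = (1 − 1/m)/d_o, so d_o = f(1 − 1/m) = (27.00)(1 − 1/(+6.4)) = 22.8 cm.

22.8 cm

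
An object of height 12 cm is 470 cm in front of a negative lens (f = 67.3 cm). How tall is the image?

1.50 cm

For a negative lens, f = -67.3 cm.
1/d_i = 1/f − 1/d_o = 1/(-67.30) − 1/(470) = -0.01699, so d_i = -58.87 cm.
m = −d_i/d_o = +0.1253.
|h_i| = |m|·h_o = 0.1253 × 12 = 1.50 cm. The image is virtual, upright and reduced, on the same side as the object.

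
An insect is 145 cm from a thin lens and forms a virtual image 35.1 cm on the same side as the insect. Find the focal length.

f = -46.3 cm (diverging)

Virtual image ⇒ d_i = −35.1 cm.
1/f = 1/d_o + 1/d_i = 1/(145) + 1/(-35.1) = -0.02159, so f = -46.3 cm.
Since f is negative, the thin lens is diverging.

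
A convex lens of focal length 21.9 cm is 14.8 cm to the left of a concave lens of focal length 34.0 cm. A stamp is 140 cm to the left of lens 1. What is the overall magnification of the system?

m = -0.276

Lens 1: 1/d_i1 = 1/(21.9) − 1/(140) = 0.03852, so d_i1 = 25.96 cm; m₁ = −d_i1/d_o1 = -0.1854.
d_o2 = 14.8 − (25.96) = -11.16 cm (virtual object).
f₂ = −34.0 cm (diverging).
Lens 2: 1/d_i2 = 1/(-34.0) − 1/(-11.16) = 0.06019, so d_i2 = 16.61 cm; m₂ = −d_i2/d_o2 = +1.489.
m = m₁·m₂ = (-0.1854)(+1.489) = -0.276.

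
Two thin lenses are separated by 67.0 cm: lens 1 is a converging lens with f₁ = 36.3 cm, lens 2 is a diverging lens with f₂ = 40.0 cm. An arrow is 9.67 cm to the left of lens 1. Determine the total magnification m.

m = +0.454

Lens 1: 1/d_i1 = 1/(36.3) − 1/(9.67) = -0.07586, so d_i1 = -13.18 cm; m₁ = −d_i1/d_o1 = +1.363.
d_o2 = 67.0 − (-13.18) = 80.18 cm.
f₂ = −40.0 cm (diverging).
Lens 2: 1/d_i2 = 1/(-40.0) − 1/(80.18) = -0.03747, so d_i2 = -26.69 cm; m₂ = −d_i2/d_o2 = +0.3328.
m = m₁·m₂ = (+1.363)(+0.3328) = +0.454.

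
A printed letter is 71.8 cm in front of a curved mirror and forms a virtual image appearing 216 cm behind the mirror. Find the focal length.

f = 108 cm (concave)

Virtual image ⇒ d_i = −216 cm.
1/f = 1/d_o + 1/d_i = 1/(71.8) + 1/(-216) = 0.009298, so f = 108 cm.
Since f is positive, the curved mirror is concave.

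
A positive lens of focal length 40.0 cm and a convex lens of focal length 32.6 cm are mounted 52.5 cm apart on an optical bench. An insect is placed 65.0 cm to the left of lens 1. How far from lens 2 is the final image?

20.0 cm

Lens 1: 1/d_i1 = 1/f₁ − 1/d_o1 = 1/(40.0) − 1/(65.0) = 0.009615, so d_i1 = 104.0 cm.
The intermediate image is 104.0 cm to the right of lens 1, which lies 51.50 cm to the right of lens 2 — a virtual object — so d_o2 = −51.50 cm.
Lens 2: 1/d_i2 = 1/f₂ − 1/d_o2 = 1/(32.6) − 1/(-51.50) = 0.05009, so d_i2 = 20.0 cm.
The final image is real, 20.0 cm to the right of lens 2 (overall magnification ≈ -0.62).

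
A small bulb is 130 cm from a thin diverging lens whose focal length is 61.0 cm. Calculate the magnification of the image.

m = +0.319

For a diverging lens, f = -61.0 cm.
1/d_i = 1/f − 1/d_o = 1/(-61.00) − 1/(130) = -0.02409, so d_i = -41.52 cm.
m = −d_i/d_o = −(-41.52)/(130) = +0.319.
The image is virtual, upright and reduced, on the same side as the object.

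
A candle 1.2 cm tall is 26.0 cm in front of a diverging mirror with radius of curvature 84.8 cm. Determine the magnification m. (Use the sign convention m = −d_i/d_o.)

f = R/2 = 84.8/2 = 42.40 cm; for a diverging mirror, f = -42.40 cm.
1/d_i = 1/f − 1/d_o = 1/(-42.40) − 1/(26.0) = -0.06205, so d_i = -16.12 cm.
m = −d_i/d_o = −(-16.12)/(26.0) = +0.620.
The image is virtual, upright and reduced, behind the mirror.

m = +0.620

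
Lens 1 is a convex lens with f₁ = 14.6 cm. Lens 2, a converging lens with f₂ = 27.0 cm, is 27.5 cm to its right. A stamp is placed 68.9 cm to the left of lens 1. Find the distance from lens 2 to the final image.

Lens 1: 1/d_i1 = 1/f₁ − 1/d_o1 = 1/(14.6) − 1/(68.9) = 0.05398, so d_i1 = 18.53 cm.
The intermediate image is 18.53 cm to the right of lens 1, which is 27.5 − (18.53) = 8.970 cm to the left of lens 2, so d_o2 = +8.970 cm.
Lens 2: 1/d_i2 = 1/f₂ − 1/d_o2 = 1/(27.0) − 1/(8.970) = -0.07445, so d_i2 = -13.4 cm.
The final image is virtual, 13.4 cm to the left of lens 2 (overall magnification ≈ -0.40).

13.4 cm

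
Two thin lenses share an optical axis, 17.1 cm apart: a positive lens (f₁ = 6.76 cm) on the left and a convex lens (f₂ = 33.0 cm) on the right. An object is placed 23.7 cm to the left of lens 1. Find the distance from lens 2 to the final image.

9.95 cm

Lens 1: 1/d_i1 = 1/f₁ − 1/d_o1 = 1/(6.76) − 1/(23.7) = 0.1057, so d_i1 = 9.458 cm.
The intermediate image is 9.458 cm to the right of lens 1, which is 17.1 − (9.458) = 7.642 cm to the left of lens 2, so d_o2 = +7.642 cm.
Lens 2: 1/d_i2 = 1/f₂ − 1/d_o2 = 1/(33.0) − 1/(7.642) = -0.1006, so d_i2 = -9.95 cm.
The final image is virtual, 9.95 cm to the left of lens 2 (overall magnification ≈ -0.52).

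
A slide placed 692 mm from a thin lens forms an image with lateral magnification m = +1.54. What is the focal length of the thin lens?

f = 1970 mm (converging)

m = −d_i/d_o ⇒ d_i = −m·d_o = −(+1.54)·(692) = -1066 mm.
1/f = 1/d_o + 1/d_i = 1/(692) + 1/(-1066) = 0.0005070, so f = 1970 mm.
Since f is positive, the thin lens is converging.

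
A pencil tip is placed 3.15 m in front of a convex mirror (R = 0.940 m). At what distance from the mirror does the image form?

0.409 m

f = R/2 = 0.940/2 = 0.4700 m; for a convex mirror, f = -0.4700 m.
Mirror equation: 1/s_i = 1/f − 1/s_o = 1/(-0.4700) − 1/(3.15) = -2.128 − 0.3175 = -2.445, so s_i = -0.409 m.
The image is virtual, upright and reduced, behind the mirror.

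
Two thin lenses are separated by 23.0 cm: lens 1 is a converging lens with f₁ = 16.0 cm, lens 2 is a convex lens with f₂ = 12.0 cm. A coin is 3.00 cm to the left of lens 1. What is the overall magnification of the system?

Lens 1: 1/d_i1 = 1/(16.0) − 1/(3.00) = -0.2708, so d_i1 = -3.692 cm; m₁ = −d_i1/d_o1 = +1.231.
d_o2 = 23.0 − (-3.692) = 26.69 cm.
Lens 2: 1/d_i2 = 1/(12.0) − 1/(26.69) = 0.04587, so d_i2 = 21.80 cm; m₂ = −d_i2/d_o2 = -0.8169.
m = m₁·m₂ = (+1.231)(-0.8169) = -1.01.

m = -1.01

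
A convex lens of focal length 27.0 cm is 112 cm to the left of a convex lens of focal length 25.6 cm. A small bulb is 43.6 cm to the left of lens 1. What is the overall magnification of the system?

m = +2.69

Lens 1: 1/d_i1 = 1/(27.0) − 1/(43.6) = 0.01410, so d_i1 = 70.92 cm; m₁ = −d_i1/d_o1 = -1.627.
d_o2 = 112 − (70.92) = 41.08 cm.
Lens 2: 1/d_i2 = 1/(25.6) − 1/(41.08) = 0.01472, so d_i2 = 67.94 cm; m₂ = −d_i2/d_o2 = -1.654.
m = m₁·m₂ = (-1.627)(-1.654) = +2.69.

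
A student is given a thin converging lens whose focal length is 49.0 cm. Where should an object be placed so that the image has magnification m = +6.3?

41.2 cm

m = −d_i/d_o ⇒ d_i = −m·d_o.
1/f = 1/d_o + 1/d_i = 1/d_o − 1/(m·d_o) = (1 − 1/m)/d_o, so d_o = f(1 − 1/m) = (49.00)(1 − 1/(+6.3)) = 41.2 cm.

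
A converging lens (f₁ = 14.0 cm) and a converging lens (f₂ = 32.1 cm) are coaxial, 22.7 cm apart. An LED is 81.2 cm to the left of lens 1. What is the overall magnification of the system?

m = -0.254

Lens 1: 1/d_i1 = 1/(14.0) − 1/(81.2) = 0.05911, so d_i1 = 16.92 cm; m₁ = −d_i1/d_o1 = -0.2084.
d_o2 = 22.7 − (16.92) = 5.780 cm.
Lens 2: 1/d_i2 = 1/(32.1) − 1/(5.780) = -0.1419, so d_i2 = -7.049 cm; m₂ = −d_i2/d_o2 = +1.220.
m = m₁·m₂ = (-0.2084)(+1.220) = -0.254.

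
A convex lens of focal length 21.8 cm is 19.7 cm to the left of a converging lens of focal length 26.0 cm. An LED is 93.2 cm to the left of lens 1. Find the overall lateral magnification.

Lens 1: 1/d_i1 = 1/(21.8) − 1/(93.2) = 0.03514, so d_i1 = 28.46 cm; m₁ = −d_i1/d_o1 = -0.3054.
d_o2 = 19.7 − (28.46) = -8.760 cm (virtual object).
Lens 2: 1/d_i2 = 1/(26.0) − 1/(-8.760) = 0.1526, so d_i2 = 6.552 cm; m₂ = −d_i2/d_o2 = +0.7480.
m = m₁·m₂ = (-0.3054)(+0.7480) = -0.228.

m = -0.228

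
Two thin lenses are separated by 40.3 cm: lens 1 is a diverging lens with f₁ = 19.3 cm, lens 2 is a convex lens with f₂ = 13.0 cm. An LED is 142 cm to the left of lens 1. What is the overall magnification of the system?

m = -0.0351

f₁ = −19.3 cm (diverging).
Lens 1: 1/d_i1 = 1/(-19.3) − 1/(142) = -0.05886, so d_i1 = -16.99 cm; m₁ = −d_i1/d_o1 = +0.1196.
d_o2 = 40.3 − (-16.99) = 57.29 cm.
Lens 2: 1/d_i2 = 1/(13.0) − 1/(57.29) = 0.05947, so d_i2 = 16.82 cm; m₂ = −d_i2/d_o2 = -0.2935.
m = m₁·m₂ = (+0.1196)(-0.2935) = -0.0351.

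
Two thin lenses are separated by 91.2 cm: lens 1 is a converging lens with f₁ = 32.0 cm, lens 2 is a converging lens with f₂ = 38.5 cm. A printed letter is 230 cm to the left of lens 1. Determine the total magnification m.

Lens 1: 1/d_i1 = 1/(32.0) − 1/(230) = 0.02690, so d_i1 = 37.17 cm; m₁ = −d_i1/d_o1 = -0.1616.
d_o2 = 91.2 − (37.17) = 54.03 cm.
Lens 2: 1/d_i2 = 1/(38.5) − 1/(54.03) = 0.007466, so d_i2 = 133.9 cm; m₂ = −d_i2/d_o2 = -2.479.
m = m₁·m₂ = (-0.1616)(-2.479) = +0.401.

m = +0.401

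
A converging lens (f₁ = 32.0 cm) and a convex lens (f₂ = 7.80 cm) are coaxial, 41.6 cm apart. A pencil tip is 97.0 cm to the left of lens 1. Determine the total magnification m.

Lens 1: 1/d_i1 = 1/(32.0) − 1/(97.0) = 0.02094, so d_i1 = 47.75 cm; m₁ = −d_i1/d_o1 = -0.4923.
d_o2 = 41.6 − (47.75) = -6.150 cm (virtual object).
Lens 2: 1/d_i2 = 1/(7.80) − 1/(-6.150) = 0.2908, so d_i2 = 3.439 cm; m₂ = −d_i2/d_o2 = +0.5591.
m = m₁·m₂ = (-0.4923)(+0.5591) = -0.275.

m = -0.275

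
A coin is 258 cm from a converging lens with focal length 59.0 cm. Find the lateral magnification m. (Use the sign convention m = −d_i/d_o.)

m = -0.296

1/d_i = 1/f − 1/d_o = 1/(59.00) − 1/(258) = 0.01307, so d_i = 76.49 cm.
m = −d_i/d_o = −(76.49)/(258) = -0.296.
The image is real, inverted and reduced, on the far side of the lens.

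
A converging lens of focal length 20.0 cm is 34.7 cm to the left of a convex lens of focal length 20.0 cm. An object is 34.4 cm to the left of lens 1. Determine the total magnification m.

Lens 1: 1/d_i1 = 1/(20.0) − 1/(34.4) = 0.02093, so d_i1 = 47.78 cm; m₁ = −d_i1/d_o1 = -1.389.
d_o2 = 34.7 − (47.78) = -13.08 cm (virtual object).
Lens 2: 1/d_i2 = 1/(20.0) − 1/(-13.08) = 0.1265, so d_i2 = 7.908 cm; m₂ = −d_i2/d_o2 = +0.6046.
m = m₁·m₂ = (-1.389)(+0.6046) = -0.840.

m = -0.840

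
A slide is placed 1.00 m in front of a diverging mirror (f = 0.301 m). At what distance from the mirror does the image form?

0.231 m

For a diverging mirror, f = -0.301 m.
Mirror equation: 1/v = 1/f − 1/u = 1/(-0.3010) − 1/(1.00) = -3.322 − 1.000 = -4.322, so v = -0.231 m.
The image is virtual, upright and reduced, behind the mirror.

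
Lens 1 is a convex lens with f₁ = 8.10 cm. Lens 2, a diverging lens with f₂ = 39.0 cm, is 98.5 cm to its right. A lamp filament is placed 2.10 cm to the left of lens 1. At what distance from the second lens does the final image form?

28.2 cm

Lens 1: 1/d_i1 = 1/f₁ − 1/d_o1 = 1/(8.10) − 1/(2.10) = -0.3527, so d_i1 = -2.835 cm.
The intermediate image is 2.835 cm to the left of lens 1 (virtual), which is 98.5 − (-2.835) = 101.3 cm to the left of lens 2, so d_o2 = +101.3 cm.
Lens 2 is diverging, so f₂ = −39.0 cm.
Lens 2: 1/d_i2 = 1/f₂ − 1/d_o2 = 1/(-39.0) − 1/(101.3) = -0.03551, so d_i2 = -28.2 cm.
The final image is virtual, 28.2 cm to the left of lens 2 (overall magnification ≈ 0.38).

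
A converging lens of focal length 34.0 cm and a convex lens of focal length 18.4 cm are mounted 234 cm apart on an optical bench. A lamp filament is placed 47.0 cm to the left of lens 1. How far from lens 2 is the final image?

22.1 cm

Lens 1: 1/d_i1 = 1/f₁ − 1/d_o1 = 1/(34.0) − 1/(47.0) = 0.008135, so d_i1 = 122.9 cm.
The intermediate image is 122.9 cm to the right of lens 1, which is 234 − (122.9) = 111.1 cm to the left of lens 2, so d_o2 = +111.1 cm.
Lens 2: 1/d_i2 = 1/f₂ − 1/d_o2 = 1/(18.4) − 1/(111.1) = 0.04535, so d_i2 = 22.1 cm.
The final image is real, 22.1 cm to the right of lens 2 (overall magnification ≈ 0.52).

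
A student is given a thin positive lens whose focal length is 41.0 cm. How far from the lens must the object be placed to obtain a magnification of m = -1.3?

m = −d_i/d_o ⇒ d_i = −m·d_o.
1/f = 1/d_o + 1/d_i = 1/d_o − 1/(m·d_o) = (1 − 1/m)/d_o, so d_o = f(1 − 1/m) = (41.00)(1 − 1/(-1.3)) = 72.5 cm.

72.5 cm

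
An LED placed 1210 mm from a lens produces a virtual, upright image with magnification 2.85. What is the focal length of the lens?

f = 1860 mm (converging)

m = −d_i/d_o ⇒ d_i = −m·d_o = −(+2.85)·(1210) = -3448 mm.
1/f = 1/d_o + 1/d_i = 1/(1210) + 1/(-3448) = 0.0005364, so f = 1860 mm.
Since f is positive, the lens is converging.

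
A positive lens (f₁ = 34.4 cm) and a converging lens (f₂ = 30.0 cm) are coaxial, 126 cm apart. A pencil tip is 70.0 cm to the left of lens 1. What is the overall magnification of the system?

m = +1.02

Lens 1: 1/d_i1 = 1/(34.4) − 1/(70.0) = 0.01478, so d_i1 = 67.64 cm; m₁ = −d_i1/d_o1 = -0.9663.
d_o2 = 126 − (67.64) = 58.36 cm.
Lens 2: 1/d_i2 = 1/(30.0) − 1/(58.36) = 0.01620, so d_i2 = 61.73 cm; m₂ = −d_i2/d_o2 = -1.058.
m = m₁·m₂ = (-0.9663)(-1.058) = +1.02.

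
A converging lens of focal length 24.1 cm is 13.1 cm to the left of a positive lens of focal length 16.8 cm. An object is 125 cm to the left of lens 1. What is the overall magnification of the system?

Lens 1: 1/d_i1 = 1/(24.1) − 1/(125) = 0.03349, so d_i1 = 29.86 cm; m₁ = −d_i1/d_o1 = -0.2389.
d_o2 = 13.1 − (29.86) = -16.76 cm (virtual object).
Lens 2: 1/d_i2 = 1/(16.8) − 1/(-16.76) = 0.1192, so d_i2 = 8.390 cm; m₂ = −d_i2/d_o2 = +0.5006.
m = m₁·m₂ = (-0.2389)(+0.5006) = -0.120.

m = -0.120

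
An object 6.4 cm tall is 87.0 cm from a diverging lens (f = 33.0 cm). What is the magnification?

For a diverging lens, f = -33.0 cm.
1/d_i = 1/f − 1/d_o = 1/(-33.00) − 1/(87.0) = -0.04180, so d_i = -23.93 cm.
m = −d_i/d_o = −(-23.93)/(87.0) = +0.275.
The image is virtual, upright and reduced, on the same side as the object.

m = +0.275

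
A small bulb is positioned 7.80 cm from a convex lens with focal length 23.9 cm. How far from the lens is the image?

Lens equation: 1/v = 1/f − 1/u = 1/(23.90) − 1/(7.80) = 0.04184 − 0.1282 = -0.08636, so v = -11.6 cm.
The image is virtual, upright and enlarged, on the same side as the object.

11.6 cm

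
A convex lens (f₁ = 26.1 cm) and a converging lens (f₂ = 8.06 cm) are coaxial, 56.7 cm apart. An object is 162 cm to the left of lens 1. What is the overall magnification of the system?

m = +0.0883

Lens 1: 1/d_i1 = 1/(26.1) − 1/(162) = 0.03214, so d_i1 = 31.11 cm; m₁ = −d_i1/d_o1 = -0.1920.
d_o2 = 56.7 − (31.11) = 25.59 cm.
Lens 2: 1/d_i2 = 1/(8.06) − 1/(25.59) = 0.08499, so d_i2 = 11.77 cm; m₂ = −d_i2/d_o2 = -0.4598.
m = m₁·m₂ = (-0.1920)(-0.4598) = +0.0883.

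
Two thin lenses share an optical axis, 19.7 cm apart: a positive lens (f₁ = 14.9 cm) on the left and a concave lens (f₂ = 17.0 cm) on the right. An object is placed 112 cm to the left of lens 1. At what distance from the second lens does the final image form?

Lens 1: 1/d_i1 = 1/f₁ − 1/d_o1 = 1/(14.9) − 1/(112) = 0.05819, so d_i1 = 17.19 cm.
The intermediate image is 17.19 cm to the right of lens 1, which is 19.7 − (17.19) = 2.510 cm to the left of lens 2, so d_o2 = +2.510 cm.
Lens 2 is diverging, so f₂ = −17.0 cm.
Lens 2: 1/d_i2 = 1/f₂ − 1/d_o2 = 1/(-17.0) − 1/(2.510) = -0.4572, so d_i2 = -2.19 cm.
The final image is virtual, 2.19 cm to the left of lens 2 (overall magnification ≈ -0.13).

2.19 cm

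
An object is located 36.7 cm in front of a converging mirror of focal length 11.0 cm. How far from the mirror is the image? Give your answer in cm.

Mirror equation: 1/s_i = 1/f − 1/s_o = 1/(11.00) − 1/(36.7) = 0.09091 − 0.02725 = 0.06366, so s_i = 15.7 cm.
The image is real, inverted and reduced, in front of the mirror.

15.7 cm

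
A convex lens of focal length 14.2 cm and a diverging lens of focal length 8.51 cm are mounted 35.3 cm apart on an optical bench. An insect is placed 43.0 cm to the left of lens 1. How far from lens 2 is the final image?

5.31 cm

Lens 1: 1/d_i1 = 1/f₁ − 1/d_o1 = 1/(14.2) − 1/(43.0) = 0.04717, so d_i1 = 21.20 cm.
The intermediate image is 21.20 cm to the right of lens 1, which is 35.3 − (21.20) = 14.10 cm to the left of lens 2, so d_o2 = +14.10 cm.
Lens 2 is diverging, so f₂ = −8.51 cm.
Lens 2: 1/d_i2 = 1/f₂ − 1/d_o2 = 1/(-8.51) − 1/(14.10) = -0.1884, so d_i2 = -5.31 cm.
The final image is virtual, 5.31 cm to the left of lens 2 (overall magnification ≈ -0.19).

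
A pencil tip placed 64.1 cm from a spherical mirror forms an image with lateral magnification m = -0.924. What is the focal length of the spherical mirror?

m = −d_i/d_o ⇒ d_i = −m·d_o = −(-0.924)·(64.1) = 59.23 cm.
1/f = 1/d_o + 1/d_i = 1/(64.1) + 1/(59.23) = 0.03248, so f = 30.8 cm.
Since f is positive, the spherical mirror is concave.

f = 30.8 cm (concave)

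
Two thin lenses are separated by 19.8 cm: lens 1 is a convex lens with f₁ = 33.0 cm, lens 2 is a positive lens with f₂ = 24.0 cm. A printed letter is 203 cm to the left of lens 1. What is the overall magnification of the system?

m = -0.107

Lens 1: 1/d_i1 = 1/(33.0) − 1/(203) = 0.02538, so d_i1 = 39.41 cm; m₁ = −d_i1/d_o1 = -0.1941.
d_o2 = 19.8 − (39.41) = -19.61 cm (virtual object).
Lens 2: 1/d_i2 = 1/(24.0) − 1/(-19.61) = 0.09266, so d_i2 = 10.79 cm; m₂ = −d_i2/d_o2 = +0.5503.
m = m₁·m₂ = (-0.1941)(+0.5503) = -0.107.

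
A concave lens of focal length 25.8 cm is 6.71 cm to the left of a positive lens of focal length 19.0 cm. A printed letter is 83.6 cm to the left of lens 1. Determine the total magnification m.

m = -0.603

f₁ = −25.8 cm (diverging).
Lens 1: 1/d_i1 = 1/(-25.8) − 1/(83.6) = -0.05072, so d_i1 = -19.72 cm; m₁ = −d_i1/d_o1 = +0.2359.
d_o2 = 6.71 − (-19.72) = 26.43 cm.
Lens 2: 1/d_i2 = 1/(19.0) − 1/(26.43) = 0.01480, so d_i2 = 67.59 cm; m₂ = −d_i2/d_o2 = -2.557.
m = m₁·m₂ = (+0.2359)(-2.557) = -0.603.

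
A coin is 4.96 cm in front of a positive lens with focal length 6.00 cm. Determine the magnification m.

1/d_i = 1/f − 1/d_o = 1/(6.000) − 1/(4.96) = -0.03495, so d_i = -28.62 cm.
m = −d_i/d_o = −(-28.62)/(4.96) = +5.77.
The image is virtual, upright and enlarged, on the same side as the object.

m = +5.77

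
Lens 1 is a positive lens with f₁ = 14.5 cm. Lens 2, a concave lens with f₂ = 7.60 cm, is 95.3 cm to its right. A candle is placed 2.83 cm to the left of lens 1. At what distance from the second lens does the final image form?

7.06 cm

Lens 1: 1/d_i1 = 1/f₁ − 1/d_o1 = 1/(14.5) − 1/(2.83) = -0.2844, so d_i1 = -3.516 cm.
The intermediate image is 3.516 cm to the left of lens 1 (virtual), which is 95.3 − (-3.516) = 98.82 cm to the left of lens 2, so d_o2 = +98.82 cm.
Lens 2 is diverging, so f₂ = −7.60 cm.
Lens 2: 1/d_i2 = 1/f₂ − 1/d_o2 = 1/(-7.60) − 1/(98.82) = -0.1417, so d_i2 = -7.06 cm.
The final image is virtual, 7.06 cm to the left of lens 2 (overall magnification ≈ 0.089).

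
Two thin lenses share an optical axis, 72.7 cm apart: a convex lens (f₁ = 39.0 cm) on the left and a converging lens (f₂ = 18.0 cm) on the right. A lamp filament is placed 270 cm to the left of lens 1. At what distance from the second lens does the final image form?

Lens 1: 1/d_i1 = 1/f₁ − 1/d_o1 = 1/(39.0) − 1/(270) = 0.02194, so d_i1 = 45.58 cm.
The intermediate image is 45.58 cm to the right of lens 1, which is 72.7 − (45.58) = 27.12 cm to the left of lens 2, so d_o2 = +27.12 cm.
Lens 2: 1/d_i2 = 1/f₂ − 1/d_o2 = 1/(18.0) − 1/(27.12) = 0.01868, so d_i2 = 53.5 cm.
The final image is real, 53.5 cm to the right of lens 2 (overall magnification ≈ 0.33).

53.5 cm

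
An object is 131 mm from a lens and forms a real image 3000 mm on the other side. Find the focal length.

Real image ⇒ d_i = +3000 mm.
1/f = 1/d_o + 1/d_i = 1/(131) + 1/(3000) = 0.007967, so f = 126 mm.
Since f is positive, the lens is converging.

f = 126 mm (converging)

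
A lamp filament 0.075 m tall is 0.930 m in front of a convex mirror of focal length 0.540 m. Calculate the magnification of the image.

m = +0.367

For a convex mirror, f = -0.540 m.
1/d_i = 1/f − 1/d_o = 1/(-0.5400) − 1/(0.930) = -2.927, so d_i = -0.3416 m.
m = −d_i/d_o = −(-0.3416)/(0.930) = +0.367.
The image is virtual, upright and reduced, behind the mirror.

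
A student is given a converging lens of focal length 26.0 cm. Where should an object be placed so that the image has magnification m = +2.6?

16.0 cm

m = −d_i/d_o ⇒ d_i = −m·d_o.
1/f = 1/d_o + 1/d_i = 1/d_o − 1/(m·d_o) = (1 − 1/m)/d_o, so d_o = f(1 − 1/m) = (26.00)(1 − 1/(+2.6)) = 16.0 cm.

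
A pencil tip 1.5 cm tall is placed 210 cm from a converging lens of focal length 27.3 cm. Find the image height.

0.224 cm

1/d_i = 1/f − 1/d_o = 1/(27.30) − 1/(210) = 0.03187, so d_i = 31.38 cm.
m = −d_i/d_o = -0.1494.
|h_i| = |m|·h_o = 0.1494 × 1.5 = 0.224 cm. The image is real, inverted and reduced, on the far side of the lens.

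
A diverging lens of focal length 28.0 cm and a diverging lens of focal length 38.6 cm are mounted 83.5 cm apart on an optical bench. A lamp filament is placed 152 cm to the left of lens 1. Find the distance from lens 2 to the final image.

Lens 1 is diverging, so f₁ = −28.0 cm.
Lens 1: 1/d_i1 = 1/f₁ − 1/d_o1 = 1/(-28.0) − 1/(152) = -0.04229, so d_i1 = -23.64 cm.
The intermediate image is 23.64 cm to the left of lens 1 (virtual), which is 83.5 − (-23.64) = 107.1 cm to the left of lens 2, so d_o2 = +107.1 cm.
Lens 2 is diverging, so f₂ = −38.6 cm.
Lens 2: 1/d_i2 = 1/f₂ − 1/d_o2 = 1/(-38.6) − 1/(107.1) = -0.03524, so d_i2 = -28.4 cm.
The final image is virtual, 28.4 cm to the left of lens 2 (overall magnification ≈ 0.041).

28.4 cm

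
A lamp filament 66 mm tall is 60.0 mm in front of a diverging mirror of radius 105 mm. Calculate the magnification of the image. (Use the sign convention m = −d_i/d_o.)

f = R/2 = 105/2 = 52.50 mm; for a diverging mirror, f = -52.50 mm.
1/d_i = 1/f − 1/d_o = 1/(-52.50) − 1/(60.0) = -0.03571, so d_i = -28.00 mm.
m = −d_i/d_o = −(-28.00)/(60.0) = +0.467.
The image is virtual, upright and reduced, behind the mirror.

m = +0.467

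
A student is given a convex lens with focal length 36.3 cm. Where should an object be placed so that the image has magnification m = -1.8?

m = −d_i/d_o ⇒ d_i = −m·d_o.
1/f = 1/d_o + 1/d_i = 1/d_o − 1/(m·d_o) = (1 − 1/m)/d_o, so d_o = f(1 − 1/m) = (36.30)(1 − 1/(-1.8)) = 56.5 cm.

56.5 cm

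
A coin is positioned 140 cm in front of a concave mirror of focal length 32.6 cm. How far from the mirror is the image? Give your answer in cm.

Mirror equation: 1/s_i = 1/f − 1/s_o = 1/(32.60) − 1/(140) = 0.03067 − 0.007143 = 0.02353, so s_i = 42.5 cm.
The image is real, inverted and reduced, in front of the mirror.

42.5 cm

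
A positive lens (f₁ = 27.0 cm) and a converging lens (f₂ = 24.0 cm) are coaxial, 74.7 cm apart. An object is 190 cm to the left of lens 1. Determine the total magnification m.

m = +0.207

Lens 1: 1/d_i1 = 1/(27.0) − 1/(190) = 0.03177, so d_i1 = 31.47 cm; m₁ = −d_i1/d_o1 = -0.1656.
d_o2 = 74.7 − (31.47) = 43.23 cm.
Lens 2: 1/d_i2 = 1/(24.0) − 1/(43.23) = 0.01853, so d_i2 = 53.95 cm; m₂ = −d_i2/d_o2 = -1.248.
m = m₁·m₂ = (-0.1656)(-1.248) = +0.207.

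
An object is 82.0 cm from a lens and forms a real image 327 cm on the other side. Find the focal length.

Real image ⇒ d_i = +327 cm.
1/f = 1/d_o + 1/d_i = 1/(82.0) + 1/(327) = 0.01525, so f = 65.6 cm.
Since f is positive, the lens is converging.

f = 65.6 cm (converging)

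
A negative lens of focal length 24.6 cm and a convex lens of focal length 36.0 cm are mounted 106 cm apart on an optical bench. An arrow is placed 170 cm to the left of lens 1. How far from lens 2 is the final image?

50.2 cm

Lens 1 is diverging, so f₁ = −24.6 cm.
Lens 1: 1/d_i1 = 1/f₁ − 1/d_o1 = 1/(-24.6) − 1/(170) = -0.04653, so d_i1 = -21.49 cm.
The intermediate image is 21.49 cm to the left of lens 1 (virtual), which is 106 − (-21.49) = 127.5 cm to the left of lens 2, so d_o2 = +127.5 cm.
Lens 2: 1/d_i2 = 1/f₂ − 1/d_o2 = 1/(36.0) − 1/(127.5) = 0.01993, so d_i2 = 50.2 cm.
The final image is real, 50.2 cm to the right of lens 2 (overall magnification ≈ -0.050).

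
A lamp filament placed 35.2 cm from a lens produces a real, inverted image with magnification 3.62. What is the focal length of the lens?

f = 27.6 cm (converging)

m = −d_i/d_o ⇒ d_i = −m·d_o = −(-3.62)·(35.2) = 127.4 cm.
1/f = 1/d_o + 1/d_i = 1/(35.2) + 1/(127.4) = 0.03626, so f = 27.6 cm.
Since f is positive, the lens is converging.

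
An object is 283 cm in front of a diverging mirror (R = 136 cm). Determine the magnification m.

m = +0.194

f = R/2 = 136/2 = 68.00 cm; for a diverging mirror, f = -68.00 cm.
1/d_i = 1/f − 1/d_o = 1/(-68.00) − 1/(283) = -0.01824, so d_i = -54.83 cm.
m = −d_i/d_o = −(-54.83)/(283) = +0.194.
The image is virtual, upright and reduced, behind the mirror.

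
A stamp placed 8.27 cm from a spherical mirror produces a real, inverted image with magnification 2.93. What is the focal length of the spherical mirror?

f = 6.17 cm (concave)

m = −d_i/d_o ⇒ d_i = −m·d_o = −(-2.93)·(8.27) = 24.23 cm.
1/f = 1/d_o + 1/d_i = 1/(8.27) + 1/(24.23) = 0.1622, so f = 6.17 cm.
Since f is positive, the spherical mirror is concave.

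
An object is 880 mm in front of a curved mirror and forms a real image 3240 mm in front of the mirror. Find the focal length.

f = 692 mm (concave)

Real image ⇒ d_i = +3240 mm.
1/f = 1/d_o + 1/d_i = 1/(880) + 1/(3240) = 0.001445, so f = 692 mm.
Since f is positive, the curved mirror is concave.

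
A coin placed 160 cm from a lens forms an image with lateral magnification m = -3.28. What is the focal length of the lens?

f = 123 cm (converging)

m = −d_i/d_o ⇒ d_i = −m·d_o = −(-3.28)·(160) = 524.8 cm.
1/f = 1/d_o + 1/d_i = 1/(160) + 1/(524.8) = 0.008155, so f = 123 cm.
Since f is positive, the lens is converging.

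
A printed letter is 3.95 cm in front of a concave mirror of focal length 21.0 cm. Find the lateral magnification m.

1/d_i = 1/f − 1/d_o = 1/(21.00) − 1/(3.95) = -0.2055, so d_i = -4.865 cm.
m = −d_i/d_o = −(-4.865)/(3.95) = +1.23.
The image is virtual, upright and enlarged, behind the mirror.

m = +1.23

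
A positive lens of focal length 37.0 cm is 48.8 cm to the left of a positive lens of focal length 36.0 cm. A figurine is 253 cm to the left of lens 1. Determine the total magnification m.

m = -0.202

Lens 1: 1/d_i1 = 1/(37.0) − 1/(253) = 0.02307, so d_i1 = 43.34 cm; m₁ = −d_i1/d_o1 = -0.1713.
d_o2 = 48.8 − (43.34) = 5.460 cm.
Lens 2: 1/d_i2 = 1/(36.0) − 1/(5.460) = -0.1554, so d_i2 = -6.436 cm; m₂ = −d_i2/d_o2 = +1.179.
m = m₁·m₂ = (-0.1713)(+1.179) = -0.202.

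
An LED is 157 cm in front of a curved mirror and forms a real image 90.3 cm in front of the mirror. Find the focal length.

f = 57.3 cm (concave)

Real image ⇒ d_i = +90.3 cm.
1/f = 1/d_o + 1/d_i = 1/(157) + 1/(90.3) = 0.01744, so f = 57.3 cm.
Since f is positive, the curved mirror is concave.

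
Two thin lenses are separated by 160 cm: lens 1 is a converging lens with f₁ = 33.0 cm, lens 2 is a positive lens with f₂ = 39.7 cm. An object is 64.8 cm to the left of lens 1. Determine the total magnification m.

Lens 1: 1/d_i1 = 1/(33.0) − 1/(64.8) = 0.01487, so d_i1 = 67.25 cm; m₁ = −d_i1/d_o1 = -1.038.
d_o2 = 160 − (67.25) = 92.75 cm.
Lens 2: 1/d_i2 = 1/(39.7) − 1/(92.75) = 0.01441, so d_i2 = 69.41 cm; m₂ = −d_i2/d_o2 = -0.7484.
m = m₁·m₂ = (-1.038)(-0.7484) = +0.777.

m = +0.777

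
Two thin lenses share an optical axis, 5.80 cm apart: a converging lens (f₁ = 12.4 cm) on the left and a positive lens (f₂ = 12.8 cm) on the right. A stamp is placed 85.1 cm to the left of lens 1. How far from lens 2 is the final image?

Lens 1: 1/d_i1 = 1/f₁ − 1/d_o1 = 1/(12.4) − 1/(85.1) = 0.06889, so d_i1 = 14.51 cm.
The intermediate image is 14.51 cm to the right of lens 1, which lies 8.710 cm to the right of lens 2 — a virtual object — so d_o2 = −8.710 cm.
Lens 2: 1/d_i2 = 1/f₂ − 1/d_o2 = 1/(12.8) − 1/(-8.710) = 0.1929, so d_i2 = 5.18 cm.
The final image is real, 5.18 cm to the right of lens 2 (overall magnification ≈ -0.10).

5.18 cm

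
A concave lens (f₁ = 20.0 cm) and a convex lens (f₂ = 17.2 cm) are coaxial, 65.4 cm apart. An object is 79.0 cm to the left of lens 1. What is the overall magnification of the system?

f₁ = −20.0 cm (diverging).
Lens 1: 1/d_i1 = 1/(-20.0) − 1/(79.0) = -0.06266, so d_i1 = -15.96 cm; m₁ = −d_i1/d_o1 = +0.2020.
d_o2 = 65.4 − (-15.96) = 81.36 cm.
Lens 2: 1/d_i2 = 1/(17.2) − 1/(81.36) = 0.04585, so d_i2 = 21.81 cm; m₂ = −d_i2/d_o2 = -0.2681.
m = m₁·m₂ = (+0.2020)(-0.2681) = -0.0542.

m = -0.0542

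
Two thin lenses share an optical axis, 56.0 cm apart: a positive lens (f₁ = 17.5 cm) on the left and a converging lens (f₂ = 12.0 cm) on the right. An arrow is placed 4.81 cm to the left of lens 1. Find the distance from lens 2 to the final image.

14.8 cm

Lens 1: 1/d_i1 = 1/f₁ − 1/d_o1 = 1/(17.5) − 1/(4.81) = -0.1508, so d_i1 = -6.633 cm.
The intermediate image is 6.633 cm to the left of lens 1 (virtual), which is 56.0 − (-6.633) = 62.63 cm to the left of lens 2, so d_o2 = +62.63 cm.
Lens 2: 1/d_i2 = 1/f₂ − 1/d_o2 = 1/(12.0) − 1/(62.63) = 0.06737, so d_i2 = 14.8 cm.
The final image is real, 14.8 cm to the right of lens 2 (overall magnification ≈ -0.33).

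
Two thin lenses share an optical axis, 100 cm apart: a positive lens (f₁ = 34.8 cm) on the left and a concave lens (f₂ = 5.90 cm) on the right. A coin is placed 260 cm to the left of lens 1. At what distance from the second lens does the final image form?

Lens 1: 1/d_i1 = 1/f₁ − 1/d_o1 = 1/(34.8) − 1/(260) = 0.02489, so d_i1 = 40.18 cm.
The intermediate image is 40.18 cm to the right of lens 1, which is 100 − (40.18) = 59.82 cm to the left of lens 2, so d_o2 = +59.82 cm.
Lens 2 is diverging, so f₂ = −5.90 cm.
Lens 2: 1/d_i2 = 1/f₂ − 1/d_o2 = 1/(-5.90) − 1/(59.82) = -0.1862, so d_i2 = -5.37 cm.
The final image is virtual, 5.37 cm to the left of lens 2 (overall magnification ≈ -0.014).

5.37 cm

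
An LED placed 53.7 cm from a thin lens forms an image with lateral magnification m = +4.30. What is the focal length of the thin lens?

f = 70.0 cm (converging)

m = −d_i/d_o ⇒ d_i = −m·d_o = −(+4.30)·(53.7) = -230.9 cm.
1/f = 1/d_o + 1/d_i = 1/(53.7) + 1/(-230.9) = 0.01429, so f = 70.0 cm.
Since f is positive, the thin lens is converging.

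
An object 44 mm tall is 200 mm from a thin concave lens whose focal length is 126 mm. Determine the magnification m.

m = +0.387

For a concave lens, f = -126 mm.
1/d_i = 1/f − 1/d_o = 1/(-126.0) − 1/(200) = -0.01294, so d_i = -77.30 mm.
m = −d_i/d_o = −(-77.30)/(200) = +0.387.
The image is virtual, upright and reduced, on the same side as the object.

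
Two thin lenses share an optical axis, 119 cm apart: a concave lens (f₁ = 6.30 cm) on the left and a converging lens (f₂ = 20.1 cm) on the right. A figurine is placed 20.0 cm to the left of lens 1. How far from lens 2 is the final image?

24.0 cm

Lens 1 is diverging, so f₁ = −6.30 cm.
Lens 1: 1/d_i1 = 1/f₁ − 1/d_o1 = 1/(-6.30) − 1/(20.0) = -0.2087, so d_i1 = -4.791 cm.
The intermediate image is 4.791 cm to the left of lens 1 (virtual), which is 119 − (-4.791) = 123.8 cm to the left of lens 2, so d_o2 = +123.8 cm.
Lens 2: 1/d_i2 = 1/f₂ − 1/d_o2 = 1/(20.1) − 1/(123.8) = 0.04167, so d_i2 = 24.0 cm.
The final image is real, 24.0 cm to the right of lens 2 (overall magnification ≈ -0.046).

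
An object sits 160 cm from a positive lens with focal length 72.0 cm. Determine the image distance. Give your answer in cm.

Thin-lens equation: 1/d_i = 1/f − 1/d_o = 1/(72.00) − 1/(160) = 0.01389 − 0.006250 = 0.007639, so d_i = 131 cm.
The image is real, inverted and reduced, on the far side of the lens.

131 cm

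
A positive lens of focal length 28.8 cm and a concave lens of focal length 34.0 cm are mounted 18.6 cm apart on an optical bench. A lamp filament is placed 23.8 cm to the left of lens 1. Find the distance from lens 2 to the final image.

27.9 cm

Lens 1: 1/d_i1 = 1/f₁ − 1/d_o1 = 1/(28.8) − 1/(23.8) = -0.007295, so d_i1 = -137.1 cm.
The intermediate image is 137.1 cm to the left of lens 1 (virtual), which is 18.6 − (-137.1) = 155.7 cm to the left of lens 2, so d_o2 = +155.7 cm.
Lens 2 is diverging, so f₂ = −34.0 cm.
Lens 2: 1/d_i2 = 1/f₂ − 1/d_o2 = 1/(-34.0) − 1/(155.7) = -0.03583, so d_i2 = -27.9 cm.
The final image is virtual, 27.9 cm to the left of lens 2 (overall magnification ≈ 1.0).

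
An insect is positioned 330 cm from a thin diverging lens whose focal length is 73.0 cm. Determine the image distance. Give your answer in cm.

For a diverging lens, f = -73.0 cm.
Thin-lens equation: 1/d_i = 1/f − 1/d_o = 1/(-73.00) − 1/(330) = -0.01370 − 0.003030 = -0.01673, so d_i = -59.8 cm.
The image is virtual, upright and reduced, on the same side as the object.

59.8 cm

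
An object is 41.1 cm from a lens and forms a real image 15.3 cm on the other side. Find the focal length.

f = 11.1 cm (converging)

Real image ⇒ d_i = +15.3 cm.
1/f = 1/d_o + 1/d_i = 1/(41.1) + 1/(15.3) = 0.08969, so f = 11.1 cm.
Since f is positive, the lens is converging.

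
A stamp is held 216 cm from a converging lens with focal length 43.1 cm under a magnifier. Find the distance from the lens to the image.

Lens equation: 1/d_i = 1/f − 1/d_o = 1/(43.10) − 1/(216) = 0.02320 − 0.004630 = 0.01857, so d_i = 53.8 cm.
The image is real, inverted and reduced, on the far side of the lens.

53.8 cm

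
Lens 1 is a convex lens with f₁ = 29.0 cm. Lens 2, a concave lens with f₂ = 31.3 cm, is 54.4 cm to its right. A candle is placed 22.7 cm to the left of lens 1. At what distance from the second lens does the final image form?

Lens 1: 1/d_i1 = 1/f₁ − 1/d_o1 = 1/(29.0) − 1/(22.7) = -0.009570, so d_i1 = -104.5 cm.
The intermediate image is 104.5 cm to the left of lens 1 (virtual), which is 54.4 − (-104.5) = 158.9 cm to the left of lens 2, so d_o2 = +158.9 cm.
Lens 2 is diverging, so f₂ = −31.3 cm.
Lens 2: 1/d_i2 = 1/f₂ − 1/d_o2 = 1/(-31.3) − 1/(158.9) = -0.03824, so d_i2 = -26.1 cm.
The final image is virtual, 26.1 cm to the left of lens 2 (overall magnification ≈ 0.76).

26.1 cm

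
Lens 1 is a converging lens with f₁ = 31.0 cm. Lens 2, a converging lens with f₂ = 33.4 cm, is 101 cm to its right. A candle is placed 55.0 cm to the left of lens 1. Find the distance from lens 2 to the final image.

291 cm

Lens 1: 1/d_i1 = 1/f₁ − 1/d_o1 = 1/(31.0) − 1/(55.0) = 0.01408, so d_i1 = 71.04 cm.
The intermediate image is 71.04 cm to the right of lens 1, which is 101 − (71.04) = 29.96 cm to the left of lens 2, so d_o2 = +29.96 cm.
Lens 2: 1/d_i2 = 1/f₂ − 1/d_o2 = 1/(33.4) − 1/(29.96) = -0.003438, so d_i2 = -291 cm.
The final image is virtual, 291 cm to the left of lens 2 (overall magnification ≈ -13).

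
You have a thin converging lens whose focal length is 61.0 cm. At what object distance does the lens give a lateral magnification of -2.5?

m = −d_i/d_o ⇒ d_i = −m·d_o.
1/f = 1/d_o + 1/d_i = 1/d_o − 1/(m·d_o) = (1 − 1/m)/d_o, so d_o = f(1 − 1/m) = (61.00)(1 − 1/(-2.5)) = 85.4 cm.

85.4 cm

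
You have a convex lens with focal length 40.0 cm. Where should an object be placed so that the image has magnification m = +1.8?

17.8 cm

m = −d_i/d_o ⇒ d_i = −m·d_o.
1/f = 1/d_o + 1/d_i = 1/d_o − 1/(m·d_o) = (1 − 1/m)/d_o, so d_o = f(1 − 1/m) = (40.00)(1 − 1/(+1.8)) = 17.8 cm.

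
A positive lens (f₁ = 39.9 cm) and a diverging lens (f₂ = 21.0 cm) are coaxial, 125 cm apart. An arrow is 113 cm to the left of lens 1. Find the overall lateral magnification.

Lens 1: 1/d_i1 = 1/(39.9) − 1/(113) = 0.01621, so d_i1 = 61.68 cm; m₁ = −d_i1/d_o1 = -0.5458.
d_o2 = 125 − (61.68) = 63.32 cm.
f₂ = −21.0 cm (diverging).
Lens 2: 1/d_i2 = 1/(-21.0) − 1/(63.32) = -0.06341, so d_i2 = -15.77 cm; m₂ = −d_i2/d_o2 = +0.2491.
m = m₁·m₂ = (-0.5458)(+0.2491) = -0.136.

m = -0.136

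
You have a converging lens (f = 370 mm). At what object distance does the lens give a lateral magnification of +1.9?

m = −d_i/d_o ⇒ d_i = −m·d_o.
1/f = 1/d_o + 1/d_i = 1/d_o − 1/(m·d_o) = (1 − 1/m)/d_o, so d_o = f(1 − 1/m) = (370.0)(1 − 1/(+1.9)) = 175 mm.

175 mm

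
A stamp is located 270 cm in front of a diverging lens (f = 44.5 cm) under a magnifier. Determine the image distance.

For a diverging lens, f = -44.5 cm.
Thin-lens equation: 1/s_i = 1/f − 1/s_o = 1/(-44.50) − 1/(270) = -0.02247 − 0.003704 = -0.02618, so s_i = -38.2 cm.
The image is virtual, upright and reduced, on the same side as the object.

38.2 cm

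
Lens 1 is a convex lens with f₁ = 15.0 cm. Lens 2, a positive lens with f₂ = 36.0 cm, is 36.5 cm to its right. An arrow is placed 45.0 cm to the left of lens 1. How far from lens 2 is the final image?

Lens 1: 1/d_i1 = 1/f₁ − 1/d_o1 = 1/(15.0) − 1/(45.0) = 0.04444, so d_i1 = 22.50 cm.
The intermediate image is 22.50 cm to the right of lens 1, which is 36.5 − (22.50) = 14.00 cm to the left of lens 2, so d_o2 = +14.00 cm.
Lens 2: 1/d_i2 = 1/f₂ − 1/d_o2 = 1/(36.0) − 1/(14.00) = -0.04365, so d_i2 = -22.9 cm.
The final image is virtual, 22.9 cm to the left of lens 2 (overall magnification ≈ -0.82).

22.9 cm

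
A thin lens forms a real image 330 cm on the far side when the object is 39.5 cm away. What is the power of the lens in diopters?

d_i = +330 cm.
1/f = 1/d_o + 1/d_i = 1/(39.5) + 1/(330) = 0.02835 cm⁻¹.
f = 35.28 cm = 0.3528 m, so P = 1/f = +2.83 D.

P = +2.83 D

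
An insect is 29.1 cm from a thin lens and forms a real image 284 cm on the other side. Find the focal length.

f = 26.4 cm (converging)

Real image ⇒ d_i = +284 cm.
1/f = 1/d_o + 1/d_i = 1/(29.1) + 1/(284) = 0.03789, so f = 26.4 cm.
Since f is positive, the thin lens is converging.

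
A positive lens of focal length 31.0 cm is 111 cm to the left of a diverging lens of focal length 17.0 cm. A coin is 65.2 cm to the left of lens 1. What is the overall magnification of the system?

Lens 1: 1/d_i1 = 1/(31.0) − 1/(65.2) = 0.01692, so d_i1 = 59.10 cm; m₁ = −d_i1/d_o1 = -0.9064.
d_o2 = 111 − (59.10) = 51.90 cm.
f₂ = −17.0 cm (diverging).
Lens 2: 1/d_i2 = 1/(-17.0) − 1/(51.90) = -0.07809, so d_i2 = -12.81 cm; m₂ = −d_i2/d_o2 = +0.2467.
m = m₁·m₂ = (-0.9064)(+0.2467) = -0.224.

m = -0.224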